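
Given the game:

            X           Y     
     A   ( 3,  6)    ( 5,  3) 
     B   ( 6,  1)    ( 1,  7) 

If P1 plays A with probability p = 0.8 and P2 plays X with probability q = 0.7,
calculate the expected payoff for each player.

E[P1] = 3.78, E[P2] = 4.64

Work:
E[P1] = p·q·π₁(A,X) + p·(1-q)·π₁(A,Y) + (1-p)·q·π₁(B,X) + (1-p)·(1-q)·π₁(B,Y)
= 0.8·0.7·3 + 0.8·0.3·5 + 0.2·0.7·6 + 0.2·0.3·1
= 3.78

E[P2] = 4.64 (similar calculation)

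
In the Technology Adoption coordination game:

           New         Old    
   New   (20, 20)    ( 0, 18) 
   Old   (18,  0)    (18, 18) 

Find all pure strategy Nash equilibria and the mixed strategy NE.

Pure NE: (New, New) and (Old, Old); Mixed NE: p = 0.9, q = 0.9

Work:
Check pure NE:
(New, New): (20, 20) - no unilateral deviation beneficial
(Old, Old): (18, 18) - no unilateral deviation beneficial
Mixed NE: P1 plays New with p = 0.9, P2 plays New with q = 0.9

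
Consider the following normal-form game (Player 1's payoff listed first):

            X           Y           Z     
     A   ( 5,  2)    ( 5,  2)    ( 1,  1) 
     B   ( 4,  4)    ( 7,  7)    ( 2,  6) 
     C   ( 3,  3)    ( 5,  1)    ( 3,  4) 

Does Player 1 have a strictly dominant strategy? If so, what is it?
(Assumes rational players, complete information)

No strictly dominant strategy exists for Player 1

Work:
A strategy strictly dominates another if it gives a strictly higher payoff against every opponent action. Compare each pair of P1's strategies column-by-column:
  A vs B: [5 vs 4, 5 vs 7, 1 vs 2] → A does not strictly dominate B (column Y: 5 ≤ 7)
  A vs C: [5 vs 3, 5 vs 5, 1 vs 3] → A does not strictly dominate C (column Y: 5 ≤ 5)
  B vs A: [4 vs 5, 7 vs 5, 2 vs 1] → B does not strictly dominate A (column X: 4 ≤ 5)
  B vs C: [4 vs 3, 7 vs 5, 2 vs 3] → B does not strictly dominate C (column Z: 2 ≤ 3)
  C vs A: [3 vs 5, 5 vs 5, 3 vs 1] → C does not strictly dominate A (column X: 3 ≤ 5)
  C vs B: [3 vs 4, 5 vs 7, 3 vs 2] → C does not strictly dominate B (column X: 3 ≤ 4)
No single strategy strictly dominates all others → no strictly dominant strategy.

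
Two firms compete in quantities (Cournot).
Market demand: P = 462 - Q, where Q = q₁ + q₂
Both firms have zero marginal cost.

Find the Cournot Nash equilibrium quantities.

q₁* = q₂* = 154.0; P* = 154.0

Work:
Profit: π_i = P·q_i = (a - q_i - q_j)·q_i
FOC: ∂π_i/∂q_i = a - 2q_i - q_j = 0
Reaction function: q_i = (462 - q_j)/2
Symmetry: q* = 462/3 = 154.0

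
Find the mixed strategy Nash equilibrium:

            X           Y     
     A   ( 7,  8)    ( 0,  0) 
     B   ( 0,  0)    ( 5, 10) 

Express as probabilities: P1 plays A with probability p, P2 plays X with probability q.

p = 0.5556, q = 0.4167

Work:
Find probabilities that make opponent indifferent:
P2 chooses q to make P1 indifferent between A and B
P1 chooses p to make P2 indifferent between X and Y
Mixed NE: P1 plays (A: 0.5556, B: 0.4444), P2 plays (X: 0.4167, Y: 0.5833)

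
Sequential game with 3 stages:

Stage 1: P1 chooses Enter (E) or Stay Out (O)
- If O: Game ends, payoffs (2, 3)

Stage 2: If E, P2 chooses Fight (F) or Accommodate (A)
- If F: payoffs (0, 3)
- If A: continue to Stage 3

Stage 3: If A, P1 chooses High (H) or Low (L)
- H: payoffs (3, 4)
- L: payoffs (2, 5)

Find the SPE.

SPE: (E, A, H); Outcome (3, 4)

Work:
Stage 3: P1 chooses H (3 vs 2)
Stage 2: P2: F->3, A->4 (anticipating H). Choose A
Stage 1: P1: O->2, E->3 (anticipating A, H). Choose E
SPE path: E -> A -> H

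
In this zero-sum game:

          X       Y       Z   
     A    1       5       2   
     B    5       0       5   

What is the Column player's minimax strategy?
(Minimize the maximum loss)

Column should play X or Y or Z (all achieve the minimum), value = 5

Work:
Column player minimizes Row's maximum payoff:
Column X: max payoff to Row = 5
Column Y: max payoff to Row = 5
Column Z: max payoff to Row = 5
Minimum is 5, achieved by columns X, Y, Z (tied).
Each of X or Y or Z is a minimax strategy.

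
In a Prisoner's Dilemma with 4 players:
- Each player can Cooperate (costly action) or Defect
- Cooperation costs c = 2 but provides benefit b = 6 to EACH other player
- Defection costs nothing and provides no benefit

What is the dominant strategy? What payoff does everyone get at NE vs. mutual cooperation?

Dominant: Defect; NE payoff = 0; Coop payoff = 16

Work:
Defect dominates (saves cost c = 2, benefit to others is external)
NE: All defect → everyone gets 0
If all cooperate: each receives (3)×6 - 2 = 16
Social dilemma: 16 > 0 but NE gives 0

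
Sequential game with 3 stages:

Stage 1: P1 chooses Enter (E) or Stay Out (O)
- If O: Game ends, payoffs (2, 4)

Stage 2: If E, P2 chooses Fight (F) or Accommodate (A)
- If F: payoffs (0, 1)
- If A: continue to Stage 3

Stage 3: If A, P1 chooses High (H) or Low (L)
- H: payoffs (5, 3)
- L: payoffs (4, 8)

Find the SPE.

SPE: (E, A, H); Outcome (5, 3)

Work:
Stage 3: P1 chooses H (5 vs 4)
Stage 2: P2: F->1, A->3 (anticipating H). Choose A
Stage 1: P1: O->2, E->5 (anticipating A, H). Choose E
SPE path: E -> A -> H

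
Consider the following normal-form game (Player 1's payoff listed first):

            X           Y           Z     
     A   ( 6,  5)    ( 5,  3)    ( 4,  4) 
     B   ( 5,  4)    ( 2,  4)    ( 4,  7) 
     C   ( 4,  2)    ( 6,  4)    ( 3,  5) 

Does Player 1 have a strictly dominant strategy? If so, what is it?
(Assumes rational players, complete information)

No strictly dominant strategy exists for Player 1

Work:
A strategy strictly dominates another if it gives a strictly higher payoff against every opponent action. Compare each pair of P1's strategies column-by-column:
  A vs B: [6 vs 5, 5 vs 2, 4 vs 4] → A does not strictly dominate B (column Z: 4 ≤ 4)
  A vs C: [6 vs 4, 5 vs 6, 4 vs 3] → A does not strictly dominate C (column Y: 5 ≤ 6)
  B vs A: [5 vs 6, 2 vs 5, 4 vs 4] → B does not strictly dominate A (column X: 5 ≤ 6)
  B vs C: [5 vs 4, 2 vs 6, 4 vs 3] → B does not strictly dominate C (column Y: 2 ≤ 6)
  C vs A: [4 vs 6, 6 vs 5, 3 vs 4] → C does not strictly dominate A (column X: 4 ≤ 6)
  C vs B: [4 vs 5, 6 vs 2, 3 vs 4] → C does not strictly dominate B (column X: 4 ≤ 5)
No single strategy strictly dominates all others → no strictly dominant strategy.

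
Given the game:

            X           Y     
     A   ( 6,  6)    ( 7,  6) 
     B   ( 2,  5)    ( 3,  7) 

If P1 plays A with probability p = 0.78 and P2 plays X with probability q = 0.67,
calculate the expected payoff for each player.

E[P1] = 5.45, E[P2] = 5.9252

Work:
E[P1] = p·q·π₁(A,X) + p·(1-q)·π₁(A,Y) + (1-p)·q·π₁(B,X) + (1-p)·(1-q)·π₁(B,Y)
= 0.78·0.67·6 + 0.78·0.33·7 + 0.22·0.67·2 + 0.22·0.33·3
= 5.45

E[P2] = 5.9252 (similar calculation)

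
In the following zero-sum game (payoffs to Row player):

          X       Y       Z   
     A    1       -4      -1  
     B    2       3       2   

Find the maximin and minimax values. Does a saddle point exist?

Maximin = 2, Minimax = 2, Saddle: True

Work:
Row minimums: [-4, 2] → maximin = 2
Column maximums: [2, 3, 2] → minimax = 2
Saddle point exists! Game value = 2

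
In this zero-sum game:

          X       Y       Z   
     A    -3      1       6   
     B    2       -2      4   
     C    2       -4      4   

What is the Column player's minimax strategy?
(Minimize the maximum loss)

Column should play Y, value = 1

Work:
Column player minimizes Row's maximum payoff:
Column X: max payoff to Row = 2
Column Y: max payoff to Row = 1
Column Z: max payoff to Row = 6
Minimum is 1, achieved by column Y.
Minimax strategy: Y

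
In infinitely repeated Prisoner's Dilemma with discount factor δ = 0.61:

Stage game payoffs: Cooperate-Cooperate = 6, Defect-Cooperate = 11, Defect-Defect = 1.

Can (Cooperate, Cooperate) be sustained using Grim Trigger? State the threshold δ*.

δ* = 0.5; since δ = 0.61 ≥ 0.5, cooperation can be sustained

Work:
For Grim Trigger:
Cooperate forever: 6/(1-δ)
Defect then punished: 11 + 1·δ/(1-δ)
Need: 6/(1-δ) ≥ 11 + 1·δ/(1-δ)
Solving: δ ≥ (T-R)/(T-P) = (11-6)/(11-1) = 0.5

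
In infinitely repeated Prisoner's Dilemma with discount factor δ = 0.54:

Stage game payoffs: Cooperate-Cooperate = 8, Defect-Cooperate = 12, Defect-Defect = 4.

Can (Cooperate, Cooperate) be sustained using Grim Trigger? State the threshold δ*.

δ* = 0.5; since δ = 0.54 ≥ 0.5, cooperation can be sustained

Work:
For Grim Trigger:
Cooperate forever: 8/(1-δ)
Defect then punished: 12 + 4·δ/(1-δ)
Need: 8/(1-δ) ≥ 12 + 4·δ/(1-δ)
Solving: δ ≥ (T-R)/(T-P) = (12-8)/(12-4) = 0.5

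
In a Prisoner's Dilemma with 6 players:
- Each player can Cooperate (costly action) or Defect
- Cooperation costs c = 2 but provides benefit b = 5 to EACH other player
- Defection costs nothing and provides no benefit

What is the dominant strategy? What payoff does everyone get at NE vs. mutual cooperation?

Dominant: Defect; NE payoff = 0; Coop payoff = 23

Work:
Defect dominates (saves cost c = 2, benefit to others is external)
NE: All defect → everyone gets 0
If all cooperate: each receives (5)×5 - 2 = 23
Social dilemma: 23 > 0 but NE gives 0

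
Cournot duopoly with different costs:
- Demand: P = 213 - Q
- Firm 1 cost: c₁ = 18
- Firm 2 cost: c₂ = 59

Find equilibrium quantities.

q₁* = 78.67, q₂* = 37.67

Work:
Reaction: q₁ = (213 - 18 - q₂)/2
Reaction: q₂ = (213 - 59 - q₁)/2
Solve simultaneously:
q₁* = (213 - 2×18 + 59)/3 = 78.67
q₂* = (213 - 2×59 + 18)/3 = 37.67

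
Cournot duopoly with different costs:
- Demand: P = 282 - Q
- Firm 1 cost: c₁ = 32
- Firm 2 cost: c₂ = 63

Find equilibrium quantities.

q₁* = 93.67, q₂* = 62.67

Work:
Reaction: q₁ = (282 - 32 - q₂)/2
Reaction: q₂ = (282 - 63 - q₁)/2
Solve simultaneously:
q₁* = (282 - 2×32 + 63)/3 = 93.67
q₂* = (282 - 2×63 + 32)/3 = 62.67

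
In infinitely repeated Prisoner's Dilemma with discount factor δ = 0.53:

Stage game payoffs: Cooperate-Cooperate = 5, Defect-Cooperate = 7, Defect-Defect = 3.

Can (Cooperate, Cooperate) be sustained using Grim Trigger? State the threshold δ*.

δ* = 0.5; since δ = 0.53 ≥ 0.5, cooperation can be sustained

Work:
For Grim Trigger:
Cooperate forever: 5/(1-δ)
Defect then punished: 7 + 3·δ/(1-δ)
Need: 5/(1-δ) ≥ 7 + 3·δ/(1-δ)
Solving: δ ≥ (T-R)/(T-P) = (7-5)/(7-3) = 0.5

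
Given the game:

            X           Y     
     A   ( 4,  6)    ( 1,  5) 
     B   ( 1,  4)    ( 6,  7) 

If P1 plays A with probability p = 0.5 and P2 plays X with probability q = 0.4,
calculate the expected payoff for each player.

E[P1] = 3.1, E[P2] = 5.6

Work:
E[P1] = p·q·π₁(A,X) + p·(1-q)·π₁(A,Y) + (1-p)·q·π₁(B,X) + (1-p)·(1-q)·π₁(B,Y)
= 0.5·0.4·4 + 0.5·0.6·1 + 0.5·0.4·1 + 0.5·0.6·6
= 3.1

E[P2] = 5.6 (similar calculation)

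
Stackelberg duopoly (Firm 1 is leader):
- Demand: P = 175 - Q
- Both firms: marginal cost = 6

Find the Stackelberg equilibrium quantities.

q₁* (leader) = 84.5, q₂* (follower) = 42.25

Work:
Follower's reaction: q₂ = (a - c - q₁)/2
Leader substitutes: π₁ = q₁·(a - q₁ - (a-c-q₁)/2 - c)
FOC: q₁* = (175 - 6)/2 = 84.50
Then: q₂* = (175 - 6 - 84.5)/2 = 42.25
Leader has first-mover advantage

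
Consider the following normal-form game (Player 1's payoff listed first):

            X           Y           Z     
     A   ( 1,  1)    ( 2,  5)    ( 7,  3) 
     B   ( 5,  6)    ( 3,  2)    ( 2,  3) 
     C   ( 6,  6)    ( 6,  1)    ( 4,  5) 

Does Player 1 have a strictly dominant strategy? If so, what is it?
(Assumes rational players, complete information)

No strictly dominant strategy exists for Player 1

Work:
A strategy strictly dominates another if it gives a strictly higher payoff against every opponent action. Compare each pair of P1's strategies column-by-column:
  A vs B: [1 vs 5, 2 vs 3, 7 vs 2] → A does not strictly dominate B (column X: 1 ≤ 5)
  A vs C: [1 vs 6, 2 vs 6, 7 vs 4] → A does not strictly dominate C (column X: 1 ≤ 6)
  B vs A: [5 vs 1, 3 vs 2, 2 vs 7] → B does not strictly dominate A (column Z: 2 ≤ 7)
  B vs C: [5 vs 6, 3 vs 6, 2 vs 4] → B does not strictly dominate C (column X: 5 ≤ 6)
  C vs A: [6 vs 1, 6 vs 2, 4 vs 7] → C does not strictly dominate A (column Z: 4 ≤ 7)
  C vs B: [6 vs 5, 6 vs 3, 4 vs 2] → C strictly dominates B
No single strategy strictly dominates all others → no strictly dominant strategy.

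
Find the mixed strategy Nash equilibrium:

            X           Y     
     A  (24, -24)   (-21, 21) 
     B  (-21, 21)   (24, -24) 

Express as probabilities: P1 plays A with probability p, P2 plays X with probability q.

p = 0.5, q = 0.5

Work:
Find probabilities that make opponent indifferent:
P2 chooses q to make P1 indifferent between A and B
P1 chooses p to make P2 indifferent between X and Y
Mixed NE: P1 plays (A: 0.5, B: 0.5), P2 plays (X: 0.5, Y: 0.5)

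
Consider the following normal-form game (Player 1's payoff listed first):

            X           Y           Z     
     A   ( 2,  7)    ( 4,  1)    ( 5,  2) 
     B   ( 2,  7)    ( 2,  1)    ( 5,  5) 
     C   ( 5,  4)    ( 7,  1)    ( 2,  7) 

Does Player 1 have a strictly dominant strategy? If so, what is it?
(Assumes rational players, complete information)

No strictly dominant strategy exists for Player 1

Work:
A strategy strictly dominates another if it gives a strictly higher payoff against every opponent action. Compare each pair of P1's strategies column-by-column:
  A vs B: [2 vs 2, 4 vs 2, 5 vs 5] → A does not strictly dominate B (column X: 2 ≤ 2)
  A vs C: [2 vs 5, 4 vs 7, 5 vs 2] → A does not strictly dominate C (column X: 2 ≤ 5)
  B vs A: [2 vs 2, 2 vs 4, 5 vs 5] → B does not strictly dominate A (column X: 2 ≤ 2)
  B vs C: [2 vs 5, 2 vs 7, 5 vs 2] → B does not strictly dominate C (column X: 2 ≤ 5)
  C vs A: [5 vs 2, 7 vs 4, 2 vs 5] → C does not strictly dominate A (column Z: 2 ≤ 5)
  C vs B: [5 vs 2, 7 vs 2, 2 vs 5] → C does not strictly dominate B (column Z: 2 ≤ 5)
No single strategy strictly dominates all others → no strictly dominant strategy.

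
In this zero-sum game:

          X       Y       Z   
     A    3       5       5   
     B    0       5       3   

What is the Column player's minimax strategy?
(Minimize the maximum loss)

Column should play X, value = 3

Work:
Column player minimizes Row's maximum payoff:
Column X: max payoff to Row = 3
Column Y: max payoff to Row = 5
Column Z: max payoff to Row = 5
Minimum is 3, achieved by column X.
Minimax strategy: X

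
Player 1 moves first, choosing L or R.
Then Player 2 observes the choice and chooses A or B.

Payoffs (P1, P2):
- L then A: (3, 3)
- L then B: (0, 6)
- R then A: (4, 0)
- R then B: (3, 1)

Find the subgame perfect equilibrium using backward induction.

P1 plays R, P2 plays B after L and B after R; Payoff (3, 1)

Work:
Backward induction:
After L: P2 chooses B → P1 gets 0
After R: P2 chooses B → P1 gets 3
P1 chooses R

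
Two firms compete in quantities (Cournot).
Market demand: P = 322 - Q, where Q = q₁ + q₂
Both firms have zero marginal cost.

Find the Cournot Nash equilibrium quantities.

q₁* = q₂* = 107.33; P* = 107.33

Work:
Profit: π_i = P·q_i = (a - q_i - q_j)·q_i
FOC: ∂π_i/∂q_i = a - 2q_i - q_j = 0
Reaction function: q_i = (322 - q_j)/2
Symmetry: q* = 322/3 = 107.33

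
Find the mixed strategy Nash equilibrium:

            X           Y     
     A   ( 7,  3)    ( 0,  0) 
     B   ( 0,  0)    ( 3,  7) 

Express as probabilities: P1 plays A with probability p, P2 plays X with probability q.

p = 0.7, q = 0.3

Work:
Find probabilities that make opponent indifferent:
P2 chooses q to make P1 indifferent between A and B
P1 chooses p to make P2 indifferent between X and Y
Mixed NE: P1 plays (A: 0.7, B: 0.3), P2 plays (X: 0.3, Y: 0.7)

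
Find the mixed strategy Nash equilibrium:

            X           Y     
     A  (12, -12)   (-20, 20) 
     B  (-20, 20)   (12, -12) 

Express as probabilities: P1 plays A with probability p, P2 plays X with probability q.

p = 0.5, q = 0.5

Work:
Find probabilities that make opponent indifferent:
P2 chooses q to make P1 indifferent between A and B
P1 chooses p to make P2 indifferent between X and Y
Mixed NE: P1 plays (A: 0.5, B: 0.5), P2 plays (X: 0.5, Y: 0.5)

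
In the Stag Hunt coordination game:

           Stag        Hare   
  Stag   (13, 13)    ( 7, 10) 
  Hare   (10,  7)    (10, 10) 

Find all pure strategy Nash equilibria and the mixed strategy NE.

Pure NE: (Stag, Stag) and (Hare, Hare); Mixed NE: p = 0.5, q = 0.5

Work:
Check pure NE:
(Stag, Stag): (13, 13) - no unilateral deviation beneficial
(Hare, Hare): (10, 10) - no unilateral deviation beneficial
Mixed NE: P1 plays Stag with p = 0.5, P2 plays Stag with q = 0.5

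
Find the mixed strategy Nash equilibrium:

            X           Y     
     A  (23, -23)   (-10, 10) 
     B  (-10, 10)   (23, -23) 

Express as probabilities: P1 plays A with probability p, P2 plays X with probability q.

p = 0.5, q = 0.5

Work:
Find probabilities that make opponent indifferent:
P2 chooses q to make P1 indifferent between A and B
P1 chooses p to make P2 indifferent between X and Y
Mixed NE: P1 plays (A: 0.5, B: 0.5), P2 plays (X: 0.5, Y: 0.5)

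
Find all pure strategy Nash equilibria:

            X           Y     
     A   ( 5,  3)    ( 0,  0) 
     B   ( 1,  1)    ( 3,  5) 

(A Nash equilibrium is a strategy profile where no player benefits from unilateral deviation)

Nash equilibrium: (A, X), (B, Y)

Work:
Best responses:
  P1 vs X: payoffs [5, 1] → best response A (payoff 5)
  P1 vs Y: payoffs [0, 3] → best response B (payoff 3)
  P2 vs A: payoffs [3, 0] → best response X (payoff 3)
  P2 vs B: payoffs [1, 5] → best response Y (payoff 5)
Mutual best responses: (A,X), (B,Y) → Nash equilibria.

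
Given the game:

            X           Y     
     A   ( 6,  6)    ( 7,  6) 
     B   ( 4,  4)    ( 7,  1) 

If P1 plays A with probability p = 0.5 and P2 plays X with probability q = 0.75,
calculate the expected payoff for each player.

E[P1] = 5.5, E[P2] = 4.625

Work:
E[P1] = p·q·π₁(A,X) + p·(1-q)·π₁(A,Y) + (1-p)·q·π₁(B,X) + (1-p)·(1-q)·π₁(B,Y)
= 0.5·0.75·6 + 0.5·0.25·7 + 0.5·0.75·4 + 0.5·0.25·7
= 5.5

E[P2] = 4.625 (similar calculation)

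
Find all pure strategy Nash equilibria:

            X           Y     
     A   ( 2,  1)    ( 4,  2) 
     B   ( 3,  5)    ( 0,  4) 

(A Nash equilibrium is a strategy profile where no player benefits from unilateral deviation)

Nash equilibrium: (A, Y), (B, X)

Work:
Best responses:
  P1 vs X: payoffs [2, 3] → best response B (payoff 3)
  P1 vs Y: payoffs [4, 0] → best response A (payoff 4)
  P2 vs A: payoffs [1, 2] → best response Y (payoff 2)
  P2 vs B: payoffs [5, 4] → best response X (payoff 5)
Mutual best responses: (A,Y), (B,X) → Nash equilibria.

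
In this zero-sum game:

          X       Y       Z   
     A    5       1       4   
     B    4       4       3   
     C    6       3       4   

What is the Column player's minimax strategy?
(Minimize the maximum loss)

Column should play Y or Z (all achieve the minimum), value = 4

Work:
Column player minimizes Row's maximum payoff:
Column X: max payoff to Row = 6
Column Y: max payoff to Row = 4
Column Z: max payoff to Row = 4
Minimum is 4, achieved by columns Y, Z (tied).
Each of Y or Z is a minimax strategy.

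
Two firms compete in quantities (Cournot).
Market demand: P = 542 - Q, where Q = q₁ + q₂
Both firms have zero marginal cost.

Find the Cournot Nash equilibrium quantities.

q₁* = q₂* = 180.67; P* = 180.67

Work:
Profit: π_i = P·q_i = (a - q_i - q_j)·q_i
FOC: ∂π_i/∂q_i = a - 2q_i - q_j = 0
Reaction function: q_i = (542 - q_j)/2
Symmetry: q* = 542/3 = 180.67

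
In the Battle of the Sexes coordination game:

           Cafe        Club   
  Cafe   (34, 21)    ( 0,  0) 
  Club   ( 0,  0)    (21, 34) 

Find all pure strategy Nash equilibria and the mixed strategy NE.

Pure NE: (Cafe, Cafe) and (Club, Club); Mixed NE: p = 0.6182, q = 0.3818

Work:
Check pure NE:
(Cafe, Cafe): (34, 21) - no unilateral deviation beneficial
(Club, Club): (21, 34) - no unilateral deviation beneficial
Mixed NE: P1 plays Cafe with p = 0.6182, P2 plays Cafe with q = 0.3818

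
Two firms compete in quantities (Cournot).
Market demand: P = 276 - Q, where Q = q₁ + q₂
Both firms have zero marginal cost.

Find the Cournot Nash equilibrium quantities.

q₁* = q₂* = 92.0; P* = 92.0

Work:
Profit: π_i = P·q_i = (a - q_i - q_j)·q_i
FOC: ∂π_i/∂q_i = a - 2q_i - q_j = 0
Reaction function: q_i = (276 - q_j)/2
Symmetry: q* = 276/3 = 92.0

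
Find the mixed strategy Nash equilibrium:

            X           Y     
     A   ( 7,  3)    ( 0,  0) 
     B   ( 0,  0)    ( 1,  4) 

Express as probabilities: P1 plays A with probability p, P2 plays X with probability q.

p = 0.5714, q = 0.125

Work:
Find probabilities that make opponent indifferent:
P2 chooses q to make P1 indifferent between A and B
P1 chooses p to make P2 indifferent between X and Y
Mixed NE: P1 plays (A: 0.5714, B: 0.4286), P2 plays (X: 0.125, Y: 0.875)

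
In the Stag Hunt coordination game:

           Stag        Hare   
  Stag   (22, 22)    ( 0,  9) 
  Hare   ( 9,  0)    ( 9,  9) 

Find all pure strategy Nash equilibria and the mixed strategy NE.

Pure NE: (Stag, Stag) and (Hare, Hare); Mixed NE: p = 0.4091, q = 0.4091

Work:
Check pure NE:
(Stag, Stag): (22, 22) - no unilateral deviation beneficial
(Hare, Hare): (9, 9) - no unilateral deviation beneficial
Mixed NE: P1 plays Stag with p = 0.4091, P2 plays Stag with q = 0.4091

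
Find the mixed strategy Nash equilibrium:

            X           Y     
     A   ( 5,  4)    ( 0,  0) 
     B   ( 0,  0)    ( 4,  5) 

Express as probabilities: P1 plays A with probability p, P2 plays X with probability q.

p = 0.5556, q = 0.4444

Work:
Find probabilities that make opponent indifferent:
P2 chooses q to make P1 indifferent between A and B
P1 chooses p to make P2 indifferent between X and Y
Mixed NE: P1 plays (A: 0.5556, B: 0.4444), P2 plays (X: 0.4444, Y: 0.5556)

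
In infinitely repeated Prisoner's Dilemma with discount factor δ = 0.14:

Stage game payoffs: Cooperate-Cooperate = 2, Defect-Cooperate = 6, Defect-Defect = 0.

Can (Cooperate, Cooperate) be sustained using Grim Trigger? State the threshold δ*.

δ* = 0.6667; since δ = 0.14 < 0.6667, cooperation cannot be sustained

Work:
For Grim Trigger:
Cooperate forever: 2/(1-δ)
Defect then punished: 6 + 0·δ/(1-δ)
Need: 2/(1-δ) ≥ 6 + 0·δ/(1-δ)
Solving: δ ≥ (T-R)/(T-P) = (6-2)/(6-0) = 0.6667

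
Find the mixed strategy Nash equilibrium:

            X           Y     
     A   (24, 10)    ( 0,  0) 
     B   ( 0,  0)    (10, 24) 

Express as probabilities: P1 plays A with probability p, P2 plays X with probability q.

p = 0.7059, q = 0.2941

Work:
Find probabilities that make opponent indifferent:
P2 chooses q to make P1 indifferent between A and B
P1 chooses p to make P2 indifferent between X and Y
Mixed NE: P1 plays (A: 0.7059, B: 0.2941), P2 plays (X: 0.2941, Y: 0.7059)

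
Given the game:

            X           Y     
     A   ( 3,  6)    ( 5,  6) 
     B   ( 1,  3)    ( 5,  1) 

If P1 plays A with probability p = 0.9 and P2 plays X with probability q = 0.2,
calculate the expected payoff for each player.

E[P1] = 4.56, E[P2] = 5.54

Work:
E[P1] = p·q·π₁(A,X) + p·(1-q)·π₁(A,Y) + (1-p)·q·π₁(B,X) + (1-p)·(1-q)·π₁(B,Y)
= 0.9·0.2·3 + 0.9·0.8·5 + 0.1·0.2·1 + 0.1·0.8·5
= 4.56

E[P2] = 5.54 (similar calculation)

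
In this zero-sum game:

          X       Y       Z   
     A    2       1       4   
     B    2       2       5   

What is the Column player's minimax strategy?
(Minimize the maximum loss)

Column should play X or Y (all achieve the minimum), value = 2

Work:
Column player minimizes Row's maximum payoff:
Column X: max payoff to Row = 2
Column Y: max payoff to Row = 2
Column Z: max payoff to Row = 5
Minimum is 2, achieved by columns X, Y (tied).
Each of X or Y is a minimax strategy.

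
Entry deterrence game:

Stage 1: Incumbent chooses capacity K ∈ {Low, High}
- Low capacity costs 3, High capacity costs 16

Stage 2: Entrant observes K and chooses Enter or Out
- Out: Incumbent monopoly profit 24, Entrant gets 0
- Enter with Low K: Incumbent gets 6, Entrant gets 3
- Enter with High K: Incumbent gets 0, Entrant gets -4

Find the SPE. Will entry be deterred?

SPE: (High, Enter|Low, Out|High); Entry deterred. Incumbent net profit = 8

Work:
After Low K: Entrant enters (3 > 0)
After High K: Entrant stays out (-4 < 0)
Incumbent: Low → 6−3=3, High → 24−16=8
Incumbent chooses High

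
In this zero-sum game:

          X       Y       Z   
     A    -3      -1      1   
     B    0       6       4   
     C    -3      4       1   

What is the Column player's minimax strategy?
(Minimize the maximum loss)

Column should play X, value = 0

Work:
Column player minimizes Row's maximum payoff:
Column X: max payoff to Row = 0
Column Y: max payoff to Row = 6
Column Z: max payoff to Row = 4
Minimum is 0, achieved by column X.
Minimax strategy: X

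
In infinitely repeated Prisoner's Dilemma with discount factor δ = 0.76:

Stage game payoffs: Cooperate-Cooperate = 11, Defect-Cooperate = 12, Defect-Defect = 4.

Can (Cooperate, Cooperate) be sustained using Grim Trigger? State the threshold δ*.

δ* = 0.125; since δ = 0.76 ≥ 0.125, cooperation can be sustained

Work:
For Grim Trigger:
Cooperate forever: 11/(1-δ)
Defect then punished: 12 + 4·δ/(1-δ)
Need: 11/(1-δ) ≥ 12 + 4·δ/(1-δ)
Solving: δ ≥ (T-R)/(T-P) = (12-11)/(12-4) = 0.125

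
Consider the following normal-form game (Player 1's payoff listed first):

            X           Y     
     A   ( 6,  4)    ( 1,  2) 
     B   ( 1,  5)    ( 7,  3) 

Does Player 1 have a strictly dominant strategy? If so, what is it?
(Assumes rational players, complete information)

No strictly dominant strategy exists for Player 1

Work:
A strategy strictly dominates another if it gives a strictly higher payoff against every opponent action. Compare each pair of P1's strategies column-by-column:
  A vs B: [6 vs 1, 1 vs 7] → A does not strictly dominate B (column Y: 1 ≤ 7)
  B vs A: [1 vs 6, 7 vs 1] → B does not strictly dominate A (column X: 1 ≤ 6)
No single strategy strictly dominates all others → no strictly dominant strategy.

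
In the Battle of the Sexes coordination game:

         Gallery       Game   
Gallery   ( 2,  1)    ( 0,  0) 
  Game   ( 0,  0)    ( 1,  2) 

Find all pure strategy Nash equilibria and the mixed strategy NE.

Pure NE: (Gallery, Gallery) and (Game, Game); Mixed NE: p = 0.6667, q = 0.3333

Work:
Check pure NE:
(Gallery, Gallery): (2, 1) - no unilateral deviation beneficial
(Game, Game): (1, 2) - no unilateral deviation beneficial
Mixed NE: P1 plays Gallery with p = 0.6667, P2 plays Gallery with q = 0.3333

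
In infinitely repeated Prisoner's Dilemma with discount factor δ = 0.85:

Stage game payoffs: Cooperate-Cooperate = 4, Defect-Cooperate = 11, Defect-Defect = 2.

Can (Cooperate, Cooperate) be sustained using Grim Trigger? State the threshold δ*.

δ* = 0.7778; since δ = 0.85 ≥ 0.7778, cooperation can be sustained

Work:
For Grim Trigger:
Cooperate forever: 4/(1-δ)
Defect then punished: 11 + 2·δ/(1-δ)
Need: 4/(1-δ) ≥ 11 + 2·δ/(1-δ)
Solving: δ ≥ (T-R)/(T-P) = (11-4)/(11-2) = 0.7778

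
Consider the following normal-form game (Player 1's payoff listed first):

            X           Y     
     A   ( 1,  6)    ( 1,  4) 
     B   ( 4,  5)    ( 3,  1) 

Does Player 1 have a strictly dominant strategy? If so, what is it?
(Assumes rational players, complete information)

Yes, Player 1's strictly dominant strategy is B

Work:
A strategy strictly dominates another if it gives a strictly higher payoff against every opponent action. Compare each pair of P1's strategies column-by-column:
  A vs B: [1 vs 4, 1 vs 3] → A does not strictly dominate B (column X: 1 ≤ 4)
  B vs A: [4 vs 1, 3 vs 1] → B strictly dominates A
B strictly dominates every other strategy → strictly dominant.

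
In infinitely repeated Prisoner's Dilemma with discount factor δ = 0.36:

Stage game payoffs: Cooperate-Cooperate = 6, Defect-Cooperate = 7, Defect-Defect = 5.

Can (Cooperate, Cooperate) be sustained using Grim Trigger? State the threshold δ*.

δ* = 0.5; since δ = 0.36 < 0.5, cooperation cannot be sustained

Work:
For Grim Trigger:
Cooperate forever: 6/(1-δ)
Defect then punished: 7 + 5·δ/(1-δ)
Need: 6/(1-δ) ≥ 7 + 5·δ/(1-δ)
Solving: δ ≥ (T-R)/(T-P) = (7-6)/(7-5) = 0.5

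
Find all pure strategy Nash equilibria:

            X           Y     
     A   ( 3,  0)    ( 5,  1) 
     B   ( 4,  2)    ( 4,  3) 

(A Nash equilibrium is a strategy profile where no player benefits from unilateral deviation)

Nash equilibrium: (A, Y)

Work:
Best responses:
  P1 vs X: payoffs [3, 4] → best response B (payoff 4)
  P1 vs Y: payoffs [5, 4] → best response A (payoff 5)
  P2 vs A: payoffs [0, 1] → best response Y (payoff 1)
  P2 vs B: payoffs [2, 3] → best response Y (payoff 3)
Mutual best responses: (A,Y) → Nash equilibria.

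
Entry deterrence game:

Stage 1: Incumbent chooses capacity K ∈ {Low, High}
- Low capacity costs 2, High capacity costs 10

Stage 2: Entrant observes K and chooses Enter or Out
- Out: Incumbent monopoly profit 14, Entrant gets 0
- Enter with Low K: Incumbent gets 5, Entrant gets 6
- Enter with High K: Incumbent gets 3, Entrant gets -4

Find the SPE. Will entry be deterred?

SPE: (High, Enter|Low, Out|High); Entry deterred. Incumbent net profit = 4

Work:
After Low K: Entrant enters (6 > 0)
After High K: Entrant stays out (-4 < 0)
Incumbent: Low → 5−2=3, High → 14−10=4
Incumbent chooses High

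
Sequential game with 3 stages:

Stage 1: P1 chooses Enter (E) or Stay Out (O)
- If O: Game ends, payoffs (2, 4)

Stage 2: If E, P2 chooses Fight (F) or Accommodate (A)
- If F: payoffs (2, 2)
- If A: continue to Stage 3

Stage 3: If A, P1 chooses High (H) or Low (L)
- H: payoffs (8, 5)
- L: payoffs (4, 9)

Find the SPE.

SPE: (E, A, H); Outcome (8, 5)

Work:
Stage 3: P1 chooses H (8 vs 4)
Stage 2: P2: F->2, A->5 (anticipating H). Choose A
Stage 1: P1: O->2, E->8 (anticipating A, H). Choose E
SPE path: E -> A -> H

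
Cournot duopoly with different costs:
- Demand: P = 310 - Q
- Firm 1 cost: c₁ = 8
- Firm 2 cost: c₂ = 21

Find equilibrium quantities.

q₁* = 105.0, q₂* = 92.0

Work:
Reaction: q₁ = (310 - 8 - q₂)/2
Reaction: q₂ = (310 - 21 - q₁)/2
Solve simultaneously:
q₁* = (310 - 2×8 + 21)/3 = 105.0
q₂* = (310 - 2×21 + 8)/3 = 92.0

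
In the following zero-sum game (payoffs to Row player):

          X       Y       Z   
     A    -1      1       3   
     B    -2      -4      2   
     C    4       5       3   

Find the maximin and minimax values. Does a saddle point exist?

Maximin = 3, Minimax = 3, Saddle: True

Work:
Row minimums: [-1, -4, 3] → maximin = 3
Column maximums: [4, 5, 3] → minimax = 3
Saddle point exists! Game value = 3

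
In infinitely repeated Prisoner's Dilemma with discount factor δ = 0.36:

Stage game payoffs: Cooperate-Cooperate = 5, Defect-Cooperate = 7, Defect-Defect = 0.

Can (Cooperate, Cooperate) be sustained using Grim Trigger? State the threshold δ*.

δ* = 0.2857; since δ = 0.36 ≥ 0.2857, cooperation can be sustained

Work:
For Grim Trigger:
Cooperate forever: 5/(1-δ)
Defect then punished: 7 + 0·δ/(1-δ)
Need: 5/(1-δ) ≥ 7 + 0·δ/(1-δ)
Solving: δ ≥ (T-R)/(T-P) = (7-5)/(7-0) = 0.2857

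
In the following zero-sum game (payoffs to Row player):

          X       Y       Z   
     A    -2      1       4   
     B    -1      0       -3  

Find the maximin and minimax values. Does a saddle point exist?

Maximin = -2, Minimax = -1, Saddle: False

Work:
Row minimums: [-2, -3] → maximin = -2
Column maximums: [-1, 1, 4] → minimax = -1
No saddle point (maximin ≠ minimax). Mixed strategy needed.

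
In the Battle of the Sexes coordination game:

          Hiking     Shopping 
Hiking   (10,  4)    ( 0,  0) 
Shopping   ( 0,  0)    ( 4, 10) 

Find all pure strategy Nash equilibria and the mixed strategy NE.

Pure NE: (Hiking, Hiking) and (Shopping, Shopping); Mixed NE: p = 0.7143, q = 0.2857

Work:
Check pure NE:
(Hiking, Hiking): (10, 4) - no unilateral deviation beneficial
(Shopping, Shopping): (4, 10) - no unilateral deviation beneficial
Mixed NE: P1 plays Hiking with p = 0.7143, P2 plays Hiking with q = 0.2857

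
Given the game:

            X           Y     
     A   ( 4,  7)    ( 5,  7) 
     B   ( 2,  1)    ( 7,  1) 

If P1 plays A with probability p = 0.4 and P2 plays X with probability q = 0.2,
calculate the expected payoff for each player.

E[P1] = 5.52, E[P2] = 3.4

Work:
E[P1] = p·q·π₁(A,X) + p·(1-q)·π₁(A,Y) + (1-p)·q·π₁(B,X) + (1-p)·(1-q)·π₁(B,Y)
= 0.4·0.2·4 + 0.4·0.8·5 + 0.6·0.2·2 + 0.6·0.8·7
= 5.52

E[P2] = 3.4 (similar calculation)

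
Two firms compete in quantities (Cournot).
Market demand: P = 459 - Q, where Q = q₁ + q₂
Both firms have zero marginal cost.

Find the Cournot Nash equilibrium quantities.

q₁* = q₂* = 153.0; P* = 153.0

Work:
Profit: π_i = P·q_i = (a - q_i - q_j)·q_i
FOC: ∂π_i/∂q_i = a - 2q_i - q_j = 0
Reaction function: q_i = (459 - q_j)/2
Symmetry: q* = 459/3 = 153.0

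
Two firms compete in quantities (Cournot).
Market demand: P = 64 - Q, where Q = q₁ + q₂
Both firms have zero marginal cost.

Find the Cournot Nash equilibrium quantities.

q₁* = q₂* = 21.33; P* = 21.33

Work:
Profit: π_i = P·q_i = (a - q_i - q_j)·q_i
FOC: ∂π_i/∂q_i = a - 2q_i - q_j = 0
Reaction function: q_i = (64 - q_j)/2
Symmetry: q* = 64/3 = 21.33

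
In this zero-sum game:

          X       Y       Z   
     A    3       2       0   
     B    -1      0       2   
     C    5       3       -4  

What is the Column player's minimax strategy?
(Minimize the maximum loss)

Column should play Z, value = 2

Work:
Column player minimizes Row's maximum payoff:
Column X: max payoff to Row = 5
Column Y: max payoff to Row = 3
Column Z: max payoff to Row = 2
Minimum is 2, achieved by column Z.
Minimax strategy: Z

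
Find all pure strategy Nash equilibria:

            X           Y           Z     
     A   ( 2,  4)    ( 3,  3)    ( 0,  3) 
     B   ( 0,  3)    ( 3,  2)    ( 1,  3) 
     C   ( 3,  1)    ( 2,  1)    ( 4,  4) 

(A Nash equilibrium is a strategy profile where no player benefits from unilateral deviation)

Nash equilibrium: (C, Z)

Work:
Best responses:
  P1 vs X: payoffs [2, 0, 3] → best response C (payoff 3)
  P1 vs Y: payoffs [3, 3, 2] → best response A/B (payoff 3)
  P1 vs Z: payoffs [0, 1, 4] → best response C (payoff 4)
  P2 vs A: payoffs [4, 3, 3] → best response X (payoff 4)
  P2 vs B: payoffs [3, 2, 3] → best response X/Z (payoff 3)
  P2 vs C: payoffs [1, 1, 4] → best response Z (payoff 4)
Mutual best responses: (C,Z) → Nash equilibria.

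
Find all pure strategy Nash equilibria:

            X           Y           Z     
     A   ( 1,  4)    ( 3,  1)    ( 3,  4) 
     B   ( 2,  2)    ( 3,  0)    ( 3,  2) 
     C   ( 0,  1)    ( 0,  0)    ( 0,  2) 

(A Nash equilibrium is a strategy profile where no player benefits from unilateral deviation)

Nash equilibrium: (A, Z), (B, X), (B, Z)

Work:
Best responses:
  P1 vs X: payoffs [1, 2, 0] → best response B (payoff 2)
  P1 vs Y: payoffs [3, 3, 0] → best response A/B (payoff 3)
  P1 vs Z: payoffs [3, 3, 0] → best response A/B (payoff 3)
  P2 vs A: payoffs [4, 1, 4] → best response X/Z (payoff 4)
  P2 vs B: payoffs [2, 0, 2] → best response X/Z (payoff 2)
  P2 vs C: payoffs [1, 0, 2] → best response Z (payoff 2)
Mutual best responses: (A,Z), (B,X), (B,Z) → Nash equilibria.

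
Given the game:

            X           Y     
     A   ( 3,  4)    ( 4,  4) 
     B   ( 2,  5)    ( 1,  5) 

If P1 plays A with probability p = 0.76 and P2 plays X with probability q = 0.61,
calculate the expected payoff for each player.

E[P1] = 2.9628, E[P2] = 4.24

Work:
E[P1] = p·q·π₁(A,X) + p·(1-q)·π₁(A,Y) + (1-p)·q·π₁(B,X) + (1-p)·(1-q)·π₁(B,Y)
= 0.76·0.61·3 + 0.76·0.39·4 + 0.24·0.61·2 + 0.24·0.39·1
= 2.9628

E[P2] = 4.24 (similar calculation)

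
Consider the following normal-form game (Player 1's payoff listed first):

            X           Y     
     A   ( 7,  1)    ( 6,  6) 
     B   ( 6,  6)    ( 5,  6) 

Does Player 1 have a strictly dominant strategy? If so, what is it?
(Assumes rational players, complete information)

Yes, Player 1's strictly dominant strategy is A

Work:
A strategy strictly dominates another if it gives a strictly higher payoff against every opponent action. Compare each pair of P1's strategies column-by-column:
  A vs B: [7 vs 6, 6 vs 5] → A strictly dominates B
  B vs A: [6 vs 7, 5 vs 6] → B does not strictly dominate A (column X: 6 ≤ 7)
A strictly dominates every other strategy → strictly dominant.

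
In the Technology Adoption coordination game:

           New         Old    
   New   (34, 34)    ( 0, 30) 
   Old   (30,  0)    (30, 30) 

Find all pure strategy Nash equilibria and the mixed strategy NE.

Pure NE: (New, New) and (Old, Old); Mixed NE: p = 0.8824, q = 0.8824

Work:
Check pure NE:
(New, New): (34, 34) - no unilateral deviation beneficial
(Old, Old): (30, 30) - no unilateral deviation beneficial
Mixed NE: P1 plays New with p = 0.8824, P2 plays New with q = 0.8824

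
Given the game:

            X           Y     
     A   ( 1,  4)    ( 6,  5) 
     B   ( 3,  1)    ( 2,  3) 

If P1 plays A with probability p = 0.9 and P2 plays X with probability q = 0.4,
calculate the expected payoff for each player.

E[P1] = 3.84, E[P2] = 4.36

Work:
E[P1] = p·q·π₁(A,X) + p·(1-q)·π₁(A,Y) + (1-p)·q·π₁(B,X) + (1-p)·(1-q)·π₁(B,Y)
= 0.9·0.4·1 + 0.9·0.6·6 + 0.1·0.4·3 + 0.1·0.6·2
= 3.84

E[P2] = 4.36 (similar calculation)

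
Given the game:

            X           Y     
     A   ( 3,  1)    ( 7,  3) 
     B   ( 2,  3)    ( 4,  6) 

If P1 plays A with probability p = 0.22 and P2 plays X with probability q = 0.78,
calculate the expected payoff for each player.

E[P1] = 2.7568, E[P2] = 3.1716

Work:
E[P1] = p·q·π₁(A,X) + p·(1-q)·π₁(A,Y) + (1-p)·q·π₁(B,X) + (1-p)·(1-q)·π₁(B,Y)
= 0.22·0.78·3 + 0.22·0.22·7 + 0.78·0.78·2 + 0.78·0.22·4
= 2.7568

E[P2] = 3.1716 (similar calculation)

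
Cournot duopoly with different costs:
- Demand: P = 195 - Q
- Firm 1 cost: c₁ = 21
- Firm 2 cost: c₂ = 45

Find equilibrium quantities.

q₁* = 66.0, q₂* = 42.0

Work:
Reaction: q₁ = (195 - 21 - q₂)/2
Reaction: q₂ = (195 - 45 - q₁)/2
Solve simultaneously:
q₁* = (195 - 2×21 + 45)/3 = 66.0
q₂* = (195 - 2×45 + 21)/3 = 42.0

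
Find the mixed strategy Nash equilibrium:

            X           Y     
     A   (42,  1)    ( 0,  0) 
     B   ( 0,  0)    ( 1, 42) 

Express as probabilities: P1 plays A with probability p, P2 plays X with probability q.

p = 0.9767, q = 0.0233

Work:
Find probabilities that make opponent indifferent:
P2 chooses q to make P1 indifferent between A and B
P1 chooses p to make P2 indifferent between X and Y
Mixed NE: P1 plays (A: 0.9767, B: 0.0233), P2 plays (X: 0.0233, Y: 0.9767)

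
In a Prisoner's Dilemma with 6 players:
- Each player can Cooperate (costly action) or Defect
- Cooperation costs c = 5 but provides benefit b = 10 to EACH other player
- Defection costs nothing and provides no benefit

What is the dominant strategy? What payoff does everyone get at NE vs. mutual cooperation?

Dominant: Defect; NE payoff = 0; Coop payoff = 45

Work:
Defect dominates (saves cost c = 5, benefit to others is external)
NE: All defect → everyone gets 0
If all cooperate: each receives (5)×10 - 5 = 45
Social dilemma: 45 > 0 but NE gives 0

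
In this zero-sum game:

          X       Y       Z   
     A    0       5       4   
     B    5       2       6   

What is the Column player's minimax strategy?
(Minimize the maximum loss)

Column should play X or Y (all achieve the minimum), value = 5

Work:
Column player minimizes Row's maximum payoff:
Column X: max payoff to Row = 5
Column Y: max payoff to Row = 5
Column Z: max payoff to Row = 6
Minimum is 5, achieved by columns X, Y (tied).
Each of X or Y is a minimax strategy.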